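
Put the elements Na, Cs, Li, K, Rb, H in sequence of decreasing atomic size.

Cs > Rb > K > Na > Li > H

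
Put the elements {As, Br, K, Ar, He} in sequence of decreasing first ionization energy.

He > Ar > Br > As > K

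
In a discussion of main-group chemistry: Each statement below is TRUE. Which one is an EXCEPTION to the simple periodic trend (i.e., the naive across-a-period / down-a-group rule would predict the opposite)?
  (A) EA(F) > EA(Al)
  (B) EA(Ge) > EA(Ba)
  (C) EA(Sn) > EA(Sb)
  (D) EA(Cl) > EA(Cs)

The general trend: electron affinity increases across a period and decreases down a group.
(A) F (period 2, group 17) vs Al (period 3, group 13): the stated order agrees with the simple trend.
(B) Ge (period 4, group 14) vs Ba (period 6, group 2): the stated order agrees with the simple trend.
(C) Sn (period 5, group 14) vs Sb (period 5, group 15): the stated order contradicts the simple trend.
(D) Cl (period 3, group 17) vs Cs (period 6, group 1): the stated order agrees with the simple trend.
The exception is (C): adding an electron to Sb's half-filled 5p³ is unfavourable, so Sn has the more exothermic EA.

(C)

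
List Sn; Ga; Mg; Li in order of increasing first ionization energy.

Li, Ga, Sn, Mg

Li is in period 2, group 1; Mg is in period 3, group 2; Ga is in period 4, group 13; Sn is in period 5, group 14.
IE₁ increases left→right with effective nuclear charge and decreases top→bottom as the valence shell moves farther out.
These sit on a diagonal, where the across-period and down-group effects partly cancel.
Ga > Li: period and group pull opposite ways; the across-period shift dominates (579 vs 520 kJ/mol).
Sn > Ga: period and group pull opposite ways; the across-period shift dominates (709 vs 579 kJ/mol).
Mg > Sn: the two effects oppose for this pair; the down-group effect wins (738 vs 709 kJ/mol).
Tabulated first ionization energy (kJ/mol): Li 520, Mg 738, Ga 579, Sn 709.
So from lowest to highest: Li < Ga < Sn < Mg.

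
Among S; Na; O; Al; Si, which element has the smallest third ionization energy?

Al

After 2 electrons have been removed, what remains? S²⁺ still has 4 valence electrons; Na²⁺ is already 1 electron into the core; O²⁺ still has 4 valence electrons; Al²⁺ still has 1 valence electron; Si²⁺ still has 2 valence electrons.
Pulling an electron out of a noble-gas core costs far more than removing a remaining valence electron, so Na sits at the high end of IE_3.
Valence configurations: S²⁺ [Ne]3s²3p², O²⁺ [He]2s²2p², Al²⁺ [Ne]3s¹, Si²⁺ [Ne]3s².
Approximate IE_3 values (kJ/mol): S 3357, Na 6910, O 5300, Al 2745, Si 3232.
Putting it together, IE_3: Al < Si < S < O < Na.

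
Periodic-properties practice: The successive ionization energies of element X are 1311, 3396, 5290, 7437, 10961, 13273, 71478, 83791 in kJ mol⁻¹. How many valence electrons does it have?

6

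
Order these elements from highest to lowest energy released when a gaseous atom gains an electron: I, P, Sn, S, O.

O is in period 2, group 16; P is in period 3, group 15; S is in period 3, group 16; Sn is in period 5, group 14; I is in period 5, group 17.
EA tends to increase across a period and decrease down a group, though the pattern is less regular than for IE or radius.
These span different periods and groups, so the two trends combine.
Sn > P: this pair runs against the simple trend — see the exception note.
O > Sn: both effects reinforce here, so O is clearly the higher of the two.
S > O: this pair runs against the simple trend — see the exception note.
I > S: the two effects oppose for this pair; the across-period effect wins (295 vs 200 kJ/mol).
Note the exception: Sn has a higher electron affinity than P, contrary to the simple trend — adding an electron to P's half-filled np³ subshell costs electron-pairing energy.
Note the exception: S has a higher electron affinity than O, contrary to the simple trend — the compact 2p subshell of O repels the added electron more than S's larger 3p does.
Approximate values (kJ/mol): O 141, P 72, S 200, Sn 107, I 295.
So from highest to lowest: I > S > O > Sn > P.

I > S > O > Sn > P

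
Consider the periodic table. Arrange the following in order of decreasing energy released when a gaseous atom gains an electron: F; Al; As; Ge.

Atoms with high Z_eff and room in the valence shell (especially the halogens) have the most exothermic electron affinities.
Neither a single period nor a single group — weigh both effects.
As > Al: period and group pull opposite ways; the across-period shift dominates (78 vs 42 kJ/mol).
Ge > As: this pair runs against the simple trend — see the exception note.
F > Ge: both effects reinforce here, so F is clearly the higher of the two.
Note the exception: Ge has a higher electron affinity than As, contrary to the simple trend — adding an electron to As's half-filled 4p³ is unfavourable, so Ge (4p²) has the more exothermic EA.
For reference (kJ/mol): F 328, Al 42, Ge 119, As 78.
So from highest to lowest: F > Ge > As > Al.

F, Ge, As, Al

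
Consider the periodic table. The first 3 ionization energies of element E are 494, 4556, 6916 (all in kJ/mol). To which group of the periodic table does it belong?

Group 1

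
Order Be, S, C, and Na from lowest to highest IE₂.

Be < S < C < Na

After 1 electron has been removed, what remains? Be⁺ still has 1 valence electron; S⁺ still has 5 valence electrons; C⁺ still has 3 valence electrons; Na⁺ is the bare [Ne] core.
Pulling an electron out of a noble-gas core costs far more than removing a remaining valence electron, so Na sits at the high end of IE_2.
Valence configurations: Be⁺ [He]2s¹, S⁺ [Ne]3s²3p³, C⁺ [He]2s²2p¹.
The numbers (kJ/mol): Be 1757, S 2252, C 2353, Na 4562.
So the second ionization energies run Be < S < C < Na.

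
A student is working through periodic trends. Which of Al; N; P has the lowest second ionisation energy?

Al

Consider each +1 ion: Al⁺ still has 2 valence electrons; N⁺ still has 4 valence electrons; P⁺ still has 4 valence electrons.
All are still removing valence electrons, so compare the +1 ions as you would atoms: IE_2 generally rises across a period (higher Z_eff) and falls down a group (larger shell), subject to the usual subshell exceptions.
Valence configurations: Al⁺ [Ne]3s², N⁺ [He]2s²2p², P⁺ [Ne]3s²3p².
Tabulated IE_2 (kJ/mol): Al 1817, N 2856, P 1907.
Overall IE_2 order: Al < P < N.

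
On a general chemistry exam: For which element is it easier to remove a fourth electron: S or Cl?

S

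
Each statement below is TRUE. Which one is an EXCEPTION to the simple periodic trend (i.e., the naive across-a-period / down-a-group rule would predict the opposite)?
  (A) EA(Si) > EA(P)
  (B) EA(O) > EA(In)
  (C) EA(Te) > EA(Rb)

(A)

The general trend: electron affinity increases across a period and decreases down a group.
(A) Si (period 3, group 14) vs P (period 3, group 15): the stated order contradicts the simple trend.
(B) O (period 2, group 16) vs In (period 5, group 13): the stated order agrees with the simple trend.
(C) Te (period 5, group 16) vs Rb (period 5, group 1): the stated order agrees with the simple trend.
The exception is (A): adding an electron to P's half-filled 3p³ is unfavourable, so Si (3p²) has the more exothermic EA.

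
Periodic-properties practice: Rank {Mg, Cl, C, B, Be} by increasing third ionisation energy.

After 2 electrons have been removed, what remains? Mg²⁺ is the bare [Ne] core; Cl²⁺ still has 5 valence electrons; C²⁺ still has 2 valence electrons; B²⁺ still has 1 valence electron; Be²⁺ is the bare [He] core.
Pulling an electron out of a noble-gas core costs far more than removing a remaining valence electron, so Mg and Be sit at the high end of IE_3.
Valence configurations: Cl²⁺ [Ne]3s²3p³, C²⁺ [He]2s², B²⁺ [He]2s¹.
Approximate IE_3 values (kJ/mol): Mg 7733, Cl 3822, C 4620, B 3660, Be 14849.
Putting it together, IE_3: B < Cl < C < Mg < Be.

B, Cl, C, Mg, Be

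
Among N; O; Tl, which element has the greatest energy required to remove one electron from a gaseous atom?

N is in period 2, group 15; O is in period 2, group 16; Tl is in period 6, group 13.
First ionization energy rises across a period (greater Z_eff holds electrons more tightly) and falls down a group (valence electrons are farther from the nucleus).
These span different periods and groups, so the two trends combine.
O > Tl: both effects reinforce here, so O is clearly the higher of the two.
N > O: this pair runs against the simple trend — see the exception note.
Note the exception: N has a higher first ionization energy than O, contrary to the simple trend — pairing an electron in O's 2p⁴ costs repulsion energy, so O ionizes more easily than half-filled N (2p³).
For reference (kJ/mol): N 1402, O 1314, Tl 589.
The greatest energy required to remove one electron from a gaseous atom among these belongs to N.

N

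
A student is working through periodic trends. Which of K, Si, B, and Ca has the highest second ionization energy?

K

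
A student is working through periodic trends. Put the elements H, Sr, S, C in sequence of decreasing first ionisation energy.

H, C, S, Sr

H is in period 1, group 1; C is in period 2, group 14; S is in period 3, group 16; Sr is in period 5, group 2.
Across a period the outer electron is held more tightly (higher IE₁); down a group it sits in a higher shell, more shielded, and comes off more easily.
These span different periods and groups, so the two trends combine.
S > Sr: relative to Sr, both the across-period and down-group shifts push S's first ionization energy up.
C > S: period and group pull opposite ways; the down-group shift dominates (1086 vs 1000 kJ/mol).
H > C: period and group pull opposite ways; the down-group shift dominates (1312 vs 1086 kJ/mol).
Tabulated first ionization energy (kJ/mol): H 1312, C 1086, S 1000, Sr 550.
So from highest to lowest: H > C > S > Sr.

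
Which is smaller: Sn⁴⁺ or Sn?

Sn⁴⁺

Forming Sn⁴⁺ removes 4 electrons from Sn. Fewer electrons for the same nuclear charge means less shielding and a higher Z_eff on the remaining electrons.
A cation is smaller than its parent atom: Sn⁴⁺ < Sn.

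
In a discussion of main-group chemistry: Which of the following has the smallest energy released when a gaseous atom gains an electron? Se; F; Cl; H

H is in period 1, group 1; F is in period 2, group 17; Cl is in period 3, group 17; Se is in period 4, group 16.
Electron affinity generally becomes more exothermic across a period toward the halogens and less exothermic down a group.
Here both period and group differ, so the two effects have to be weighed against each other.
Se > H: period and group pull opposite ways; the across-period shift dominates (195 vs 73 kJ/mol).
F > Se: relative to Se, both the across-period and down-group shifts push F's electron affinity up.
Cl > F: this pair runs against the simple trend — see the exception note.
Note the exception: Cl has a higher electron affinity than F, contrary to the simple trend — F's small 2p subshell makes the incoming electron feel strong e⁻–e⁻ repulsion, so Cl actually releases more energy on gaining an electron.
Approximate values (kJ/mol): H 73, F 328, Cl 349, Se 195.
The smallest energy released when a gaseous atom gains an electron among these belongs to H.

H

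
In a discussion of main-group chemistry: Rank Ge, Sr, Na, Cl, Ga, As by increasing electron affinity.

Sr < Ga < Na < As < Ge < Cl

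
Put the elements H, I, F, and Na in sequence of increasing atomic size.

H is in period 1, group 1; F is in period 2, group 17; Na is in period 3, group 1; I is in period 5, group 17.
Across a period the added protons contract the valence shell; down a group each new principal shell makes the atom larger.
Here both period and group differ, so the two effects have to be weighed against each other.
F > H: period and group pull opposite ways; the down-group shift dominates (64 vs 32 pm).
I > F: they share group 17; the group trend gives I the larger value.
Na > I: period and group pull opposite ways; the across-period shift dominates (155 vs 133 pm).
For reference (pm): H 32, F 64, Na 155, I 133.
So from smallest to largest: H < F < I < Na.

H, F, I, Na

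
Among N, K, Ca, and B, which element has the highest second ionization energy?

K

After 1 electron has been removed, what remains? N⁺ still has 4 valence electrons; K⁺ is the bare [Ar] core; Ca⁺ still has 1 valence electron; B⁺ still has 2 valence electrons.
Pulling an electron out of a noble-gas core costs far more than removing a remaining valence electron, so K sits at the high end of IE_2.
Valence configurations: N⁺ [He]2s²2p², Ca⁺ [Ar]4s¹, B⁺ [He]2s².
Tabulated IE_2 (kJ/mol): N 2856, K 3052, Ca 1145, B 2427.
Putting it together, IE_2: Ca < B < N < K.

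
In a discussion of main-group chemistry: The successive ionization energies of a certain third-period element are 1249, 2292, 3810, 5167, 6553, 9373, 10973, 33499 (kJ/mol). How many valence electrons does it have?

Look for the largest jump between consecutive ionization energies: IE8/IE7 ≈ 3.1, far larger than any earlier ratio.
That jump marks the point where a core electron is being removed. So the atom has 7 valence electrons.

7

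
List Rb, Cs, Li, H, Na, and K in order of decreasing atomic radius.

Moving right in a period, electrons are added to the same shell under a stronger nuclear pull, so atoms get smaller; moving down, a new shell is opened and atoms get larger.
All are in group 1, so atomic radius increases down the group.
So from largest to smallest: Cs > Rb > K > Na > Li > H.

Cs, Rb, K, Na, Li, H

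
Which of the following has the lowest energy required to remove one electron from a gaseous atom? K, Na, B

K

First ionization energy rises across a period (greater Z_eff holds electrons more tightly) and falls down a group (valence electrons are farther from the nucleus).
These span different periods and groups, so the two trends combine.
Na > K: Na sits above K in group 1, so the down-group effect alone puts Na higher.
B > Na: both effects reinforce here, so B is clearly the higher of the two.
Approximate values (kJ/mol): B 801, Na 496, K 419.
The lowest energy required to remove one electron from a gaseous atom among these belongs to K.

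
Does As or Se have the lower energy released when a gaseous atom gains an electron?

As is in period 4, group 15; Se is in period 4, group 16.
Electron affinity generally becomes more exothermic across a period toward the halogens and less exothermic down a group.
All lie in period 4, so electron affinity increases left to right.
So As has the lower energy released when a gaseous atom gains an electron (As < Se).

As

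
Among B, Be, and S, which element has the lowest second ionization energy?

IE_2 is the cost of taking one more electron from the +1 cation: B⁺ still has 2 valence electrons; Be⁺ still has 1 valence electron; S⁺ still has 5 valence electrons.
All are still removing valence electrons, so compare the +1 ions as you would atoms: IE_2 generally rises across a period (higher Z_eff) and falls down a group (larger shell), subject to the usual subshell exceptions.
Valence configurations: B⁺ [He]2s², Be⁺ [He]2s¹, S⁺ [Ne]3s²3p³.
Tabulated IE_2 (kJ/mol): B 2427, Be 1757, S 2252.
Hence IE_2: Be < S < B.

Be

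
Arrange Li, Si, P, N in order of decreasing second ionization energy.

Li, N, P, Si

The second ionization energy removes an electron from the +1 ion. For each element: Li⁺ is the bare [He] core; Si⁺ still has 3 valence electrons; P⁺ still has 4 valence electrons; N⁺ still has 4 valence electrons.
Breaking into a closed-shell core is much more expensive than removing a leftover valence electron — Li has the largest IE_2 here.
Valence configurations: Si⁺ [Ne]3s²3p¹, P⁺ [Ne]3s²3p², N⁺ [He]2s²2p².
The numbers (kJ/mol): Li 7298, Si 1577, P 1907, N 2856.
Overall IE_2 order: Si < P < N < Li.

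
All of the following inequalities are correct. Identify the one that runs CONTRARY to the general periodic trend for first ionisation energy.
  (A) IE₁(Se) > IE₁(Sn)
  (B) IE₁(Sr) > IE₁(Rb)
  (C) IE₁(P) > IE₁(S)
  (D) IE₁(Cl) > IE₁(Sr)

The general trend: first ionisation energy increases across a period and decreases down a group.
(A) Se (period 4, group 16) vs Sn (period 5, group 14): the stated order agrees with the simple trend.
(B) Sr (period 5, group 2) vs Rb (period 5, group 1): the stated order agrees with the simple trend.
(C) P (period 3, group 15) vs S (period 3, group 16): the stated order contradicts the simple trend.
(D) Cl (period 3, group 17) vs Sr (period 5, group 2): the stated order agrees with the simple trend.
The exception is (C): S (3p⁴) ionizes more easily than half-filled P (3p³) because the paired 3p electron in S is pushed out by e⁻–e⁻ repulsion.

(C)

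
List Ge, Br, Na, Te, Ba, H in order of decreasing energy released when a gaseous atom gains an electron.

Br > Te > Ge > H > Na > Ba

H is in period 1, group 1; Na is in period 3, group 1; Ge is in period 4, group 14; Br is in period 4, group 17; Te is in period 5, group 16; Ba is in period 6, group 2.
EA tends to increase across a period and decrease down a group, though the pattern is less regular than for IE or radius.
These span different periods and groups, so the two trends combine.
Na > Ba: period and group pull opposite ways; the down-group shift dominates (53 vs 14 kJ/mol).
H > Na: H sits above Na in group 1, so the down-group effect alone puts H higher.
Ge > H: period and group pull opposite ways; the across-period shift dominates (119 vs 73 kJ/mol).
Te > Ge: the two effects oppose for this pair; the across-period effect wins (190 vs 119 kJ/mol).
Br > Te: both effects reinforce here, so Br is clearly the higher of the two.
Tabulated electron affinity (kJ/mol): H 73, Na 53, Ge 119, Br 325, Te 190, Ba 14.
So from highest to lowest: Br > Te > Ge > H > Na > Ba.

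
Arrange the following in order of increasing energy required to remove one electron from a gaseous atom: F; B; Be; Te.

Across a period the outer electron is held more tightly (higher IE₁); down a group it sits in a higher shell, more shielded, and comes off more easily.
Neither a single period nor a single group — weigh both effects.
Te > B: period and group pull opposite ways; the across-period shift dominates (869 vs 801 kJ/mol).
Be > Te: period and group pull opposite ways; the down-group shift dominates (900 vs 869 kJ/mol).
F > Be: both are in period 2; the period trend gives F the larger value.
Note the exception: Be has a higher first ionization energy than B, contrary to the simple trend — removing B's lone 2p electron is easier than breaking Be's filled 2s².
Approximate values (kJ/mol): Be 900, B 801, F 1681, Te 869.
So from lowest to highest: B < Te < Be < F.

B < Te < Be < F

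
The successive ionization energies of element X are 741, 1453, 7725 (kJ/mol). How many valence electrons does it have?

2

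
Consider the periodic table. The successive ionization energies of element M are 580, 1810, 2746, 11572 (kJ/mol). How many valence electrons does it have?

3

Look for the largest jump between consecutive ionization energies: IE4/IE3 ≈ 4.2, far larger than any earlier ratio.
That jump marks the point where a core electron is being removed. So the atom has 3 valence electrons.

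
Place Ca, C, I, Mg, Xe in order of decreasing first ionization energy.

C is in period 2, group 14; Mg is in period 3, group 2; Ca is in period 4, group 2; I is in period 5, group 17; Xe is in period 5, group 18.
First ionization energy rises across a period (greater Z_eff holds electrons more tightly) and falls down a group (valence electrons are farther from the nucleus).
Here both period and group differ, so the two effects have to be weighed against each other.
Mg > Ca: Mg sits above Ca in group 2, so the down-group effect alone puts Mg higher.
I > Mg: period and group pull opposite ways; the across-period shift dominates (1008 vs 738 kJ/mol).
C > I: the two effects oppose for this pair; the down-group effect wins (1086 vs 1008 kJ/mol).
Xe > C: the two effects oppose for this pair; the across-period effect wins (1170 vs 1086 kJ/mol).
For reference (kJ/mol): C 1086, Mg 738, Ca 590, I 1008, Xe 1170.
So from highest to lowest: Xe > C > I > Mg > Ca.

Xe > C > I > Mg > Ca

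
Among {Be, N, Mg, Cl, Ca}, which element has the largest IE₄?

Be

The fourth ionization energy removes an electron from the +3 ion. For each element: Be³⁺ is already 1 electron into the core; N³⁺ still has 2 valence electrons; Mg³⁺ is already 1 electron into the core; Cl³⁺ still has 4 valence electrons; Ca³⁺ is already 1 electron into the core.
Usually core removal costs more than valence removal, but here the competition is close: a tightly held n=2 valence electron can cost more to remove than an n=3 core electron, so the actual values have to decide it.
Valence configurations: N³⁺ [He]2s², Cl³⁺ [Ne]3s²3p².
Tabulated IE_4 (kJ/mol): Be 21007, N 7475, Mg 10543, Cl 5159, Ca 6491.
Putting it together, IE_4: Cl < Ca < N < Mg < Be.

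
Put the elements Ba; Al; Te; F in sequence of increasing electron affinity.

Ba < Al < Te < F

F is in period 2, group 17; Al is in period 3, group 13; Te is in period 5, group 16; Ba is in period 6, group 2.
Adding an electron releases more energy for atoms nearer the top right (short of the noble gases).
Here both period and group differ, so the two effects have to be weighed against each other.
Al > Ba: both effects reinforce here, so Al is clearly the higher of the two.
Te > Al: period and group pull opposite ways; the across-period shift dominates (190 vs 42 kJ/mol).
F > Te: both effects reinforce here, so F is clearly the higher of the two.
Tabulated electron affinity (kJ/mol): F 328, Al 42, Te 190, Ba 14.
So from lowest to highest: Ba < Al < Te < F.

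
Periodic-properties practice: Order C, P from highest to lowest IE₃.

C > P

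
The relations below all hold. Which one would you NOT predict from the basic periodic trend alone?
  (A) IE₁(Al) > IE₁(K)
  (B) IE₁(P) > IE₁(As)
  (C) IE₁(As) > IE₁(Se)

(C)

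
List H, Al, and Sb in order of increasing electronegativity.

Al < Sb < H

Smaller atoms with higher effective nuclear charge are more electronegative.
Here both period and group differ, so the two effects have to be weighed against each other.
Sb > Al: the two effects oppose for this pair; the across-period effect wins (2.05 vs 1.61).
H > Sb: the two effects oppose for this pair; the down-group effect wins (2.20 vs 2.05).
Approximate values (Pauling): H 2.20, Al 1.61, Sb 2.05.
So from lowest to highest: Al < Sb < H.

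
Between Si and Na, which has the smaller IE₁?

Na is in period 3, group 1; Si is in period 3, group 14.
First ionization energy rises across a period (greater Z_eff holds electrons more tightly) and falls down a group (valence electrons are farther from the nucleus).
All lie in period 3, so first ionization energy increases left to right.
So Na has the smaller IE₁ (Na < Si).

Na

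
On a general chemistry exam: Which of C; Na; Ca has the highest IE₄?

Na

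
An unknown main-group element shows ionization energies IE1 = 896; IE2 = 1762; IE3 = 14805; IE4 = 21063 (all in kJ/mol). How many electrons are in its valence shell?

2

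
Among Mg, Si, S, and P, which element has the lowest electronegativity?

Mg

EN rises left→right (higher Z_eff, smaller atoms) and falls top→bottom (larger, more shielded atoms).
All lie in period 3, so electronegativity increases left to right.
The lowest electronegativity among these belongs to Mg.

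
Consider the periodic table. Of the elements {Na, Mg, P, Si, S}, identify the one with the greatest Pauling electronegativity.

Na is in period 3, group 1; Mg is in period 3, group 2; Si is in period 3, group 14; P is in period 3, group 15; S is in period 3, group 16.
Atoms toward the upper right of the periodic table pull bonding electrons most strongly.
All lie in period 3, so electronegativity increases left to right.
The greatest Pauling electronegativity among these belongs to S.

S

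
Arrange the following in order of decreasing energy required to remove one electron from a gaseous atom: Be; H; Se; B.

H > Se > Be > B

H is in period 1, group 1; Be is in period 2, group 2; B is in period 2, group 13; Se is in period 4, group 16.
Across a period the outer electron is held more tightly (higher IE₁); down a group it sits in a higher shell, more shielded, and comes off more easily.
These span different periods and groups, so the two trends combine.
Be > B: this pair runs against the simple trend — see the exception note.
Se > Be: period and group pull opposite ways; the across-period shift dominates (941 vs 900 kJ/mol).
H > Se: period and group pull opposite ways; the down-group shift dominates (1312 vs 941 kJ/mol).
Note the exception: Be has a higher first ionization energy than B, contrary to the simple trend — removing B's lone 2p electron is easier than breaking Be's filled 2s².
For reference (kJ/mol): H 1312, Be 900, B 801, Se 941.
So from highest to lowest: H > Se > Be > B.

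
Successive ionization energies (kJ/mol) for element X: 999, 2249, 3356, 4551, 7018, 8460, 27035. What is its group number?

Look for the largest jump between consecutive ionization energies: IE7/IE6 ≈ 3.2, far larger than any earlier ratio.
That jump marks the point where a core electron is being removed. So the atom has 6 valence electrons.
A main-group element with 6 valence electrons is in group 16.

Group 16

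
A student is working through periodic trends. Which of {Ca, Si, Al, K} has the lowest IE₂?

After 1 electron has been removed, what remains? Ca⁺ still has 1 valence electron; Si⁺ still has 3 valence electrons; Al⁺ still has 2 valence electrons; K⁺ is the bare [Ar] core.
Pulling an electron out of a noble-gas core costs far more than removing a remaining valence electron, so K sits at the high end of IE_2.
Valence configurations: Ca⁺ [Ar]4s¹, Si⁺ [Ne]3s²3p¹, Al⁺ [Ne]3s².
Si⁺ loses a lone 3p electron whereas Al⁺ must break into a filled 3s² pair, so IE_2(Al) > IE_2(Si) even though Si has the higher nuclear charge.
Tabulated IE_2 (kJ/mol): Ca 1145, Si 1577, Al 1817, K 3052.
So the second ionization energies run Ca < Si < Al < K.

Ca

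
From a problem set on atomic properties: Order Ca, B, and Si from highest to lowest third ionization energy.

After 2 electrons have been removed, what remains? Ca²⁺ is the bare [Ar] core; B²⁺ still has 1 valence electron; Si²⁺ still has 2 valence electrons.
Breaking into a closed-shell core is much more expensive than removing a leftover valence electron — Ca has the largest IE_3 here.
Valence configurations: B²⁺ [He]2s¹, Si²⁺ [Ne]3s².
Tabulated IE_3 (kJ/mol): Ca 4912, B 3660, Si 3232.
Overall IE_3 order: Si < B < Ca.

Ca, B, Si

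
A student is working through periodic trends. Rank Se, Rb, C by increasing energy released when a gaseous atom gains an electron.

Rb < C < Se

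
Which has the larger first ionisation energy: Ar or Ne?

Across a period the outer electron is held more tightly (higher IE₁); down a group it sits in a higher shell, more shielded, and comes off more easily.
All are in group 18, so first ionization energy increases up the group.
So Ne has the larger first ionisation energy (Ne > Ar).

Ne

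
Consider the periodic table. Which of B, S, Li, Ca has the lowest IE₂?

Ca

The second ionization energy removes an electron from the +1 ion. For each element: B⁺ still has 2 valence electrons; S⁺ still has 5 valence electrons; Li⁺ is the bare [He] core; Ca⁺ still has 1 valence electron.
Core electrons are held far more tightly than valence electrons, so Li tops the IE_2 order.
Valence configurations: B⁺ [He]2s², S⁺ [Ne]3s²3p³, Ca⁺ [Ar]4s¹.
The numbers (kJ/mol): B 2427, S 2252, Li 7298, Ca 1145.
Putting it together, IE_2: Ca < S < B < Li.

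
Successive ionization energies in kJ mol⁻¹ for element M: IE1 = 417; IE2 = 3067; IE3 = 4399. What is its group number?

Look for the largest jump between consecutive ionization energies: IE2/IE1 ≈ 7.4, far larger than any earlier ratio.
That jump marks the point where a core electron is being removed. So the atom has 1 valence electron.
A main-group element with 1 valence electron is in group 1.

Group 1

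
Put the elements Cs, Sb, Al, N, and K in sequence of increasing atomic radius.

N < Al < Sb < K < Cs

N is in period 2, group 15; Al is in period 3, group 13; K is in period 4, group 1; Sb is in period 5, group 15; Cs is in period 6, group 1.
Across a period the added protons contract the valence shell; down a group each new principal shell makes the atom larger.
Neither a single period nor a single group — weigh both effects.
Al > N: both effects reinforce here, so Al is clearly the larger of the two.
Sb > Al: the two effects oppose for this pair; the down-group effect wins (140 vs 126 pm).
K > Sb: period and group pull opposite ways; the across-period shift dominates (196 vs 140 pm).
Cs > K: they share group 1; the group trend gives Cs the larger value.
For reference (pm): N 71, Al 126, K 196, Sb 140, Cs 232.
So from smallest to largest: N < Al < Sb < K < Cs.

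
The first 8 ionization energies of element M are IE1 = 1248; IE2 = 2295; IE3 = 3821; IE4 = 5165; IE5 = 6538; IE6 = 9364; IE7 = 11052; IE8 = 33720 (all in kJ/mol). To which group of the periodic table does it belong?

Look for the largest jump between consecutive ionization energies: IE8/IE7 ≈ 3.1, far larger than any earlier ratio.
That jump marks the point where a core electron is being removed. So the atom has 7 valence electrons.
A main-group element with 7 valence electrons is in group 17.

Group 17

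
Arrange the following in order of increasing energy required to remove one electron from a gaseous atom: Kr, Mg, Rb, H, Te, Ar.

Rb < Mg < Te < H < Kr < Ar

H is in period 1, group 1; Mg is in period 3, group 2; Ar is in period 3, group 18; Kr is in period 4, group 18; Rb is in period 5, group 1; Te is in period 5, group 16.
Across a period the outer electron is held more tightly (higher IE₁); down a group it sits in a higher shell, more shielded, and comes off more easily.
Here both period and group differ, so the two effects have to be weighed against each other.
Mg > Rb: both effects reinforce here, so Mg is clearly the higher of the two.
Te > Mg: the two effects oppose for this pair; the across-period effect wins (869 vs 738 kJ/mol).
H > Te: the two effects oppose for this pair; the down-group effect wins (1312 vs 869 kJ/mol).
Kr > H: period and group pull opposite ways; the across-period shift dominates (1351 vs 1312 kJ/mol).
Ar > Kr: Ar sits above Kr in group 18, so the down-group effect alone puts Ar higher.
Tabulated first ionization energy (kJ/mol): H 1312, Mg 738, Ar 1521, Kr 1351, Rb 403, Te 869.
So from lowest to highest: Rb < Mg < Te < H < Kr < Ar.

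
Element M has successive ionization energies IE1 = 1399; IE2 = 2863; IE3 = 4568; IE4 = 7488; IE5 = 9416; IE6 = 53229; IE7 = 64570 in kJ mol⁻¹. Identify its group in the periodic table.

Look for the largest jump between consecutive ionization energies: IE6/IE5 ≈ 5.7, far larger than any earlier ratio.
That jump marks the point where a core electron is being removed. So the atom has 5 valence electrons.
A main-group element with 5 valence electrons is in group 15.

Group 15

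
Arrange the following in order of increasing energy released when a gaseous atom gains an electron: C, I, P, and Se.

Electron affinity generally becomes more exothermic across a period toward the halogens and less exothermic down a group.
A diagonal step moves right (one effect) and down (the opposite effect) at once.
C > P: the two effects oppose for this pair; the down-group effect wins (122 vs 72 kJ/mol).
Se > C: the two effects oppose for this pair; the across-period effect wins (195 vs 122 kJ/mol).
I > Se: period and group pull opposite ways; the across-period shift dominates (295 vs 195 kJ/mol).
For reference (kJ/mol): C 122, P 72, Se 195, I 295.
So from lowest to highest: P < C < Se < I.

P < C < Se < I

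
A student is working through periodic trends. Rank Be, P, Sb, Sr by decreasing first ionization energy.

Be is in period 2, group 2; P is in period 3, group 15; Sr is in period 5, group 2; Sb is in period 5, group 15.
Removing the outermost electron gets harder across a period and easier down a group.
These span different periods and groups, so the two trends combine.
Sb > Sr: Sb lies to the right of Sr in period 5, so the across-period effect alone puts Sb higher.
Be > Sb: the two effects oppose for this pair; the down-group effect wins (900 vs 831 kJ/mol).
P > Be: period and group pull opposite ways; the across-period shift dominates (1012 vs 900 kJ/mol).
For reference (kJ/mol): Be 900, P 1012, Sr 550, Sb 831.
So from highest to lowest: P > Be > Sb > Sr.

P, Be, Sb, Sr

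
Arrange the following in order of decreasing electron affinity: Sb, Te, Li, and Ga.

Li is in period 2, group 1; Ga is in period 4, group 13; Sb is in period 5, group 15; Te is in period 5, group 16.
Atoms with high Z_eff and room in the valence shell (especially the halogens) have the most exothermic electron affinities.
Neither a single period nor a single group — weigh both effects.
Li > Ga: the two effects oppose for this pair; the down-group effect wins (60 vs 29 kJ/mol).
Sb > Li: the two effects oppose for this pair; the across-period effect wins (103 vs 60 kJ/mol).
Te > Sb: Te lies to the right of Sb in period 5, so the across-period effect alone puts Te higher.
Approximate values (kJ/mol): Li 60, Ga 29, Sb 103, Te 190.
So from highest to lowest: Te > Sb > Li > Ga.

Te, Sb, Li, Ga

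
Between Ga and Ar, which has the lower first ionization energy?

Ar is in period 3, group 18; Ga is in period 4, group 13.
First ionization energy rises across a period (greater Z_eff holds electrons more tightly) and falls down a group (valence electrons are farther from the nucleus).
These span different periods and groups, so the two trends combine.
Ar > Ga: both effects reinforce here, so Ar is clearly the higher of the two.
Tabulated first ionization energy (kJ/mol): Ar 1521, Ga 579.
So Ga has the lower first ionization energy (Ga < Ar).

Ga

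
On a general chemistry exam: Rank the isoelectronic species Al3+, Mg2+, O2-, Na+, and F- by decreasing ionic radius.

O2- > F- > Na+ > Mg2+ > Al3+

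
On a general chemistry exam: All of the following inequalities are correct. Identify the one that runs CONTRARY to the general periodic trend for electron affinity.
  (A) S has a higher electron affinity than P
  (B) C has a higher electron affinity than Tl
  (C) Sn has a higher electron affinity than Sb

(C)

The general trend: electron affinity increases across a period and decreases down a group.
(A) S (period 3, group 16) vs P (period 3, group 15): the stated order agrees with the simple trend.
(B) C (period 2, group 14) vs Tl (period 6, group 13): the stated order agrees with the simple trend.
(C) Sn (period 5, group 14) vs Sb (period 5, group 15): the stated order contradicts the simple trend.
The exception is (C): adding an electron to Sb's half-filled 5p³ is unfavourable, so Sn has the more exothermic EA.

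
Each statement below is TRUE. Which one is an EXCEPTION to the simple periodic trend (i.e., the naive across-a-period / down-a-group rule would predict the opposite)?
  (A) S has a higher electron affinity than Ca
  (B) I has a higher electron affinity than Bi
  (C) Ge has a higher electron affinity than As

The general trend: electron affinity increases across a period and decreases down a group.
(A) S (period 3, group 16) vs Ca (period 4, group 2): the stated order agrees with the simple trend.
(B) I (period 5, group 17) vs Bi (period 6, group 15): the stated order agrees with the simple trend.
(C) Ge (period 4, group 14) vs As (period 4, group 15): the stated order contradicts the simple trend.
The exception is (C): adding an electron to As's half-filled 4p³ is unfavourable, so Ge (4p²) has the more exothermic EA.

(C)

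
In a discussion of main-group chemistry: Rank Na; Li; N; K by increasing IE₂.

N < K < Na < Li

The second ionization energy removes an electron from the +1 ion. For each element: Na⁺ is the bare [Ne] core; Li⁺ is the bare [He] core; N⁺ still has 4 valence electrons; K⁺ is the bare [Ar] core.
Core electrons are held far more tightly than valence electrons, so K, Na and Li top the IE_2 order.
Approximate IE_2 values (kJ/mol): Na 4562, Li 7298, N 2856, K 3052.
Overall IE_2 order: N < K < Na < Li.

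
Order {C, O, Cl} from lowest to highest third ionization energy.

Cl, C, O

After 2 electrons have been removed, what remains? C²⁺ still has 2 valence electrons; O²⁺ still has 4 valence electrons; Cl²⁺ still has 5 valence electrons.
All are still removing valence electrons, so compare the +2 ions as you would atoms: IE_3 generally rises across a period (higher Z_eff) and falls down a group (larger shell), subject to the usual subshell exceptions.
Valence configurations: C²⁺ [He]2s², O²⁺ [He]2s²2p², Cl²⁺ [Ne]3s²3p³.
Approximate IE_3 values (kJ/mol): C 4620, O 5300, Cl 3822.
So the third ionization energies run Cl < C < O.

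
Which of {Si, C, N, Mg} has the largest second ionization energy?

N

IE_2 is the cost of taking one more electron from the +1 cation: Si⁺ still has 3 valence electrons; C⁺ still has 3 valence electrons; N⁺ still has 4 valence electrons; Mg⁺ still has 1 valence electron.
All are still removing valence electrons, so compare the +1 ions as you would atoms: IE_2 generally rises across a period (higher Z_eff) and falls down a group (larger shell), subject to the usual subshell exceptions.
Valence configurations: Si⁺ [Ne]3s²3p¹, C⁺ [He]2s²2p¹, N⁺ [He]2s²2p², Mg⁺ [Ne]3s¹.
Approximate IE_2 values (kJ/mol): Si 1577, C 2353, N 2856, Mg 1451.
Hence IE_2: Mg < Si < C < N.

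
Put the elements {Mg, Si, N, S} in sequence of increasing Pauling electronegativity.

Smaller atoms with higher effective nuclear charge are more electronegative.
Neither a single period nor a single group — weigh both effects.
Si > Mg: both are in period 3; the period trend gives Si the larger value.
S > Si: S lies to the right of Si in period 3, so the across-period effect alone puts S higher.
N > S: the two effects oppose for this pair; the down-group effect wins (3.04 vs 2.58).
For reference (Pauling): N 3.04, Mg 1.31, Si 1.90, S 2.58.
So from lowest to highest: Mg < Si < S < N.

Mg < Si < S < N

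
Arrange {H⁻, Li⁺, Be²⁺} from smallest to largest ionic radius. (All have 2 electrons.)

Be²⁺ < Li⁺ < H⁻

All of these have 2 electrons, so size is governed by nuclear charge alone: the more protons, the stronger the pull on the same electron cloud, and the smaller the ion.
Nuclear charges: Be²⁺ (Z=4), Li⁺ (Z=3), H⁻ (Z=1).
Smallest to largest: Be²⁺ < Li⁺ < H⁻.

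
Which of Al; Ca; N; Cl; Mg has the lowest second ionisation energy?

After 1 electron has been removed, what remains? Al⁺ still has 2 valence electrons; Ca⁺ still has 1 valence electron; N⁺ still has 4 valence electrons; Cl⁺ still has 6 valence electrons; Mg⁺ still has 1 valence electron.
All are still removing valence electrons, so compare the +1 ions as you would atoms: IE_2 generally rises across a period (higher Z_eff) and falls down a group (larger shell), subject to the usual subshell exceptions.
Valence configurations: Al⁺ [Ne]3s², Ca⁺ [Ar]4s¹, N⁺ [He]2s²2p², Cl⁺ [Ne]3s²3p⁴, Mg⁺ [Ne]3s¹.
Tabulated IE_2 (kJ/mol): Al 1817, Ca 1145, N 2856, Cl 2298, Mg 1451.
So the second ionization energies run Ca < Mg < Al < Cl < N.

Ca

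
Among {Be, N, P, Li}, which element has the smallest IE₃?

Consider each +2 ion: Be²⁺ is the bare [He] core; N²⁺ still has 3 valence electrons; P²⁺ still has 3 valence electrons; Li²⁺ is already 1 electron into the core.
Core electrons are held far more tightly than valence electrons, so Li and Be top the IE_3 order.
Valence configurations: N²⁺ [He]2s²2p¹, P²⁺ [Ne]3s²3p¹.
The numbers (kJ/mol): Be 14849, N 4578, P 2914, Li 11815.
So the third ionization energies run P < N < Li < Be.

P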